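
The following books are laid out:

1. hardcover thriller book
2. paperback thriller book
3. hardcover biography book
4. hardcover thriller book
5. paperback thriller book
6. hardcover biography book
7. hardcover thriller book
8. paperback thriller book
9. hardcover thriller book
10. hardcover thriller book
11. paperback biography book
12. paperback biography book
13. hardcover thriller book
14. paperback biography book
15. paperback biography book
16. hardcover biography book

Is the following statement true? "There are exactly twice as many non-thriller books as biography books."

|non-thriller books| = 7.
|biography books| = 7.
The claim requires 7 = 2 × 7 = 14, which does not hold.

False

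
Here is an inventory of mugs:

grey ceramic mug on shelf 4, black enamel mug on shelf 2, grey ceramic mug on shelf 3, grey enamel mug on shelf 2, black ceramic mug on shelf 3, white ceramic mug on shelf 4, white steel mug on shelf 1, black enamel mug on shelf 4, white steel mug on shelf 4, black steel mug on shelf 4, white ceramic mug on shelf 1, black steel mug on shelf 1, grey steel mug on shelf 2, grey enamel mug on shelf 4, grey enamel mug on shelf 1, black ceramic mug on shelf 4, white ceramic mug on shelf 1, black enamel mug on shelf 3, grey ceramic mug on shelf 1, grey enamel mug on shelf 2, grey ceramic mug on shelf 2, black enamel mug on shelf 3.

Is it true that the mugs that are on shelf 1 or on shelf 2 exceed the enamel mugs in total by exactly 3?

True

|mugs on shelf 1 or on shelf 2| = 11.
|enamel mugs| = 8.
The claim requires 11 − 8 (= 3) to equal 3, which holds.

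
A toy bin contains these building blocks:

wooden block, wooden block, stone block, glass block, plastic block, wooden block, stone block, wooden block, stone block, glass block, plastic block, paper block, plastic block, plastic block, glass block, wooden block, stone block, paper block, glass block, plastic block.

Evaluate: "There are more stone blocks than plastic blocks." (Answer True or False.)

stone blocks: 4.
plastic blocks: 5.
The claim requires 4 > 5, which does not hold.

False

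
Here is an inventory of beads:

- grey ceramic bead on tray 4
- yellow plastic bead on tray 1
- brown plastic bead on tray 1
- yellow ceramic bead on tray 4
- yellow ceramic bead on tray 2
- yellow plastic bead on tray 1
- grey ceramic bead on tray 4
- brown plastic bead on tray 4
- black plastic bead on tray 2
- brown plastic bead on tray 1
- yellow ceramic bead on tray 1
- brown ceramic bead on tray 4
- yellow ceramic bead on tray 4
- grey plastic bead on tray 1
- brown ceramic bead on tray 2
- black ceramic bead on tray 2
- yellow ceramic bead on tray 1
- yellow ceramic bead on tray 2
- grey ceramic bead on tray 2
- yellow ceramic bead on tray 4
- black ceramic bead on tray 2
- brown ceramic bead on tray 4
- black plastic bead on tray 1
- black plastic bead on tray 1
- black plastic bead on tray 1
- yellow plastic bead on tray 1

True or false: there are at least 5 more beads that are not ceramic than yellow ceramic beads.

False

|beads that are not ceramic| = 11.
|yellow ceramic beads| = 7.
The claim requires 11 − 7 = 4 ≥ 5, which does not hold.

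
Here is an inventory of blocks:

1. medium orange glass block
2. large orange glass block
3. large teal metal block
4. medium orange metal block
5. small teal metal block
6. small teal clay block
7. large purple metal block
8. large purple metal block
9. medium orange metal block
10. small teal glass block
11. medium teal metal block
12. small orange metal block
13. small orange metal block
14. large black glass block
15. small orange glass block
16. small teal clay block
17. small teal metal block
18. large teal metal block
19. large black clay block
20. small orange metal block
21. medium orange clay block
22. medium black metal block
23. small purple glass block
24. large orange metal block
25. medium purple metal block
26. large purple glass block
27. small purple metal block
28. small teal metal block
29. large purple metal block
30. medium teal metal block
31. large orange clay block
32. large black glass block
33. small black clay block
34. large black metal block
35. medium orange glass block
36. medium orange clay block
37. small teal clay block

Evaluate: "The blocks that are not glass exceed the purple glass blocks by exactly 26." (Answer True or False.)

True

|blocks that are not glass| = 28.
|purple glass blocks| = 2.
The claim requires 28 − 2 (= 26) to equal 26, which holds.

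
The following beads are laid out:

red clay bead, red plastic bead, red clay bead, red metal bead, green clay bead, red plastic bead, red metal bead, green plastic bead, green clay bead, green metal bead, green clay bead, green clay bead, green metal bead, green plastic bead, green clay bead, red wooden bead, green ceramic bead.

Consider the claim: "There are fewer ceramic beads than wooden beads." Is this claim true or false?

|ceramic beads| = 1.
|wooden beads| = 1.
The claim requires 1 < 1, which does not hold.

False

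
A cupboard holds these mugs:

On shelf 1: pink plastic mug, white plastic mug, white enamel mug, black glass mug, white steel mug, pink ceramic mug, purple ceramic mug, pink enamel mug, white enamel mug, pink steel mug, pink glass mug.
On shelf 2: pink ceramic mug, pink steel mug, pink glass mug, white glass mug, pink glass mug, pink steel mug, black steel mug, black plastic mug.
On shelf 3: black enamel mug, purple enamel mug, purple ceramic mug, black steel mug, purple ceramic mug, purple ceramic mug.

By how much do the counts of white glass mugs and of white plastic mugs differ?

white glass mugs: 1. white plastic mugs: 1.
|1 − 1| = 1 − 1 = 0.

0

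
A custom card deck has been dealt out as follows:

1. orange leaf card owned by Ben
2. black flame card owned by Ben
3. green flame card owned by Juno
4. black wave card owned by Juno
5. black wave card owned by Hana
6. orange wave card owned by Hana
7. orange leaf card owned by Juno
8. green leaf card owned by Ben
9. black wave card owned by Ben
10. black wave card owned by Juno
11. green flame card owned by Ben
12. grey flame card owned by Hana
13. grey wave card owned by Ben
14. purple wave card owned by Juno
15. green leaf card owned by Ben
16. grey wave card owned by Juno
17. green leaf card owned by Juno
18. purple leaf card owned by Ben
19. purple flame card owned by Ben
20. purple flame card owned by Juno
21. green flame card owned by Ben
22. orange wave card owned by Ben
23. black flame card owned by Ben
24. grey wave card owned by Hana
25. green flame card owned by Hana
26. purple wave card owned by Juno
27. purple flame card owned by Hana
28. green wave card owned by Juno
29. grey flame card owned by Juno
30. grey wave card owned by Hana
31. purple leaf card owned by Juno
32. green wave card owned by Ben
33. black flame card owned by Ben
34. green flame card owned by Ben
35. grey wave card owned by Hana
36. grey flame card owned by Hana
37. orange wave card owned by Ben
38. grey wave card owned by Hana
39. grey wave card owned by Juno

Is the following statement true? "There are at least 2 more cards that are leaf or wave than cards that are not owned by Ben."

|cards that are leaf or wave| = 25.
|cards that are not owned by Ben| = 23.
The claim requires 25 − 23 = 2 ≥ 2, which holds.

True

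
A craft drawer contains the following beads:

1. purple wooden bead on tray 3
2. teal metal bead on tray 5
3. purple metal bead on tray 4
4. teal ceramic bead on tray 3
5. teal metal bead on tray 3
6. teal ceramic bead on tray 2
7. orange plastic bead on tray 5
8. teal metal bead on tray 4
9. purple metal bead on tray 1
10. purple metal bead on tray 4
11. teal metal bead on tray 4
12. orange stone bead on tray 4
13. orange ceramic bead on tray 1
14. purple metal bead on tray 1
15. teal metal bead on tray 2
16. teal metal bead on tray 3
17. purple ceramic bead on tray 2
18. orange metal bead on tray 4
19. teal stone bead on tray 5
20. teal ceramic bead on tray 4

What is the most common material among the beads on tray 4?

Counts by material (restricted to beads on tray 4): metal 5, stone 1, ceramic 1.
The maximum is 5, held uniquely by metal.

metal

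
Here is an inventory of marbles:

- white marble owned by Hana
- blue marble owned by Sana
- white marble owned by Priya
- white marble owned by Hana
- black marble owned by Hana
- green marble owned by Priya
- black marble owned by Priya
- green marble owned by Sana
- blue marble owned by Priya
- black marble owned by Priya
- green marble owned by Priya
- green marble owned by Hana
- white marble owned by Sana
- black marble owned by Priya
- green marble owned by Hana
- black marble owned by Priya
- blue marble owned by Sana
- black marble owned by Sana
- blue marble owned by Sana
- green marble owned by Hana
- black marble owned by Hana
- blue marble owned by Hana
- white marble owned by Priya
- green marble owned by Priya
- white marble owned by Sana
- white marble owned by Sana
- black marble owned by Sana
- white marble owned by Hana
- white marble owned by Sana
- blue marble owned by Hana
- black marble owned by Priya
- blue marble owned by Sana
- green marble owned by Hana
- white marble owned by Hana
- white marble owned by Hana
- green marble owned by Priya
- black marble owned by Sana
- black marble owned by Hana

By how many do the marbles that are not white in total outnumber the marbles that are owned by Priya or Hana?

1

marbles that are not white: 27.
marbles owned by Priya or Hana: 26.
27 − 26 = 1.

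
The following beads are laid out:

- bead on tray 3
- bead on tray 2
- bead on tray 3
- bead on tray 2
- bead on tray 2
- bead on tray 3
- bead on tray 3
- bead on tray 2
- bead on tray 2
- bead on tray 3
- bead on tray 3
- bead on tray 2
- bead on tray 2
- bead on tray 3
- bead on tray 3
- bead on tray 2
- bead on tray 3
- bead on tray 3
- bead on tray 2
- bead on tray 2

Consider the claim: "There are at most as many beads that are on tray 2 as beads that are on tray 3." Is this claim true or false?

|beads on tray 2| = 10.
|beads on tray 3| = 10.
The claim requires 10 ≤ 10, which holds.

True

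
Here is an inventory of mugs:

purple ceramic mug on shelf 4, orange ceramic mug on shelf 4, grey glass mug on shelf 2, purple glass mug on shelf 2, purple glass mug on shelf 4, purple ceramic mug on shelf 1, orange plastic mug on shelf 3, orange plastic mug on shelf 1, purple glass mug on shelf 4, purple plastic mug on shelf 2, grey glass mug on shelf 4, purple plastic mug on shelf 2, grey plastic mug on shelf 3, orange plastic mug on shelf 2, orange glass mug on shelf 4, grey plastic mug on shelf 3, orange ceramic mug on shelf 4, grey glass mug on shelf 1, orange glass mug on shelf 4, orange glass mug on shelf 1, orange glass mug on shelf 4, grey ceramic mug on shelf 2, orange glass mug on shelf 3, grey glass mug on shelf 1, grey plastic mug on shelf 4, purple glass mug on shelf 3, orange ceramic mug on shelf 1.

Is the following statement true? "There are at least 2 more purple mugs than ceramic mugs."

There are 8 purple mugs.
There are 6 ceramic mugs.
The claim requires 8 − 6 = 2 ≥ 2, which holds.

True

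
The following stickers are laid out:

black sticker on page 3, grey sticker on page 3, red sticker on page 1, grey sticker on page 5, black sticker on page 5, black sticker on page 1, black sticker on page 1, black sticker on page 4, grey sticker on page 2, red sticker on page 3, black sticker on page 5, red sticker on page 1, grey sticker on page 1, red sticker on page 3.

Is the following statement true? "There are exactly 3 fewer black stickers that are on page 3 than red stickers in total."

There is 1 black sticker on page 3.
There are 4 red stickers.
The claim requires 4 − 1 (= 3) to equal 3, which holds.

True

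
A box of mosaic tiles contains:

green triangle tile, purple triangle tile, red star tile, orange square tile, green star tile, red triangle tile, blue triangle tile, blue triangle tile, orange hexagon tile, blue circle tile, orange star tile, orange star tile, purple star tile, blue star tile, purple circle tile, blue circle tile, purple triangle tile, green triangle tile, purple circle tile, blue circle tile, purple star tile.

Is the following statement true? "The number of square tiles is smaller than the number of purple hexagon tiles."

False

|square tiles| = 1.
|purple hexagon tiles| = 0.
The claim requires 1 < 0, which does not hold.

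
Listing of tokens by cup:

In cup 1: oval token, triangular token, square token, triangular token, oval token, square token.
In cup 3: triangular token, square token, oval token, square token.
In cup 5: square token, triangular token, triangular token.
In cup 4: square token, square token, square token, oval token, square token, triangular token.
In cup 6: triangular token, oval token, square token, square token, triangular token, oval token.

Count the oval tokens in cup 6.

2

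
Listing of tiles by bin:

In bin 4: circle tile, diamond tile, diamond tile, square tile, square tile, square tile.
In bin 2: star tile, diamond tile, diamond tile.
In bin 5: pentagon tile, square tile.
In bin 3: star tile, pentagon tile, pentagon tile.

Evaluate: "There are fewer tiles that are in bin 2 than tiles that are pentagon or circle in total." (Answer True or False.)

tiles in bin 2: 3.
tiles that are pentagon or circle: 4.
The claim requires 3 < 4, which holds.

True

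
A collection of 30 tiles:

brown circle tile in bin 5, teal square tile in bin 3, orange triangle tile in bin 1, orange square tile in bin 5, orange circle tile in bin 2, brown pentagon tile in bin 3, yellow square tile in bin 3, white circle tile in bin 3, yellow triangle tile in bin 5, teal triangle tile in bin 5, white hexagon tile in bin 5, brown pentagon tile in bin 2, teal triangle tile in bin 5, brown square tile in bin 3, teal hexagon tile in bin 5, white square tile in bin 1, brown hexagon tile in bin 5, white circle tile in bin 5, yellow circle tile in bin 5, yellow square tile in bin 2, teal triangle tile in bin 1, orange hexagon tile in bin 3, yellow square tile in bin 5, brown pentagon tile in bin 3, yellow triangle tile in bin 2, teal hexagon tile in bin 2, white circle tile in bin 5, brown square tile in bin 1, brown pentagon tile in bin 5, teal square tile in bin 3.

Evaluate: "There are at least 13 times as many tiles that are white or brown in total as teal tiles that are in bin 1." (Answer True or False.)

tiles that are white or brown: 13.
teal tiles in bin 1: 1.
The claim requires 13 ≥ 13 × 1 = 13, which holds.

True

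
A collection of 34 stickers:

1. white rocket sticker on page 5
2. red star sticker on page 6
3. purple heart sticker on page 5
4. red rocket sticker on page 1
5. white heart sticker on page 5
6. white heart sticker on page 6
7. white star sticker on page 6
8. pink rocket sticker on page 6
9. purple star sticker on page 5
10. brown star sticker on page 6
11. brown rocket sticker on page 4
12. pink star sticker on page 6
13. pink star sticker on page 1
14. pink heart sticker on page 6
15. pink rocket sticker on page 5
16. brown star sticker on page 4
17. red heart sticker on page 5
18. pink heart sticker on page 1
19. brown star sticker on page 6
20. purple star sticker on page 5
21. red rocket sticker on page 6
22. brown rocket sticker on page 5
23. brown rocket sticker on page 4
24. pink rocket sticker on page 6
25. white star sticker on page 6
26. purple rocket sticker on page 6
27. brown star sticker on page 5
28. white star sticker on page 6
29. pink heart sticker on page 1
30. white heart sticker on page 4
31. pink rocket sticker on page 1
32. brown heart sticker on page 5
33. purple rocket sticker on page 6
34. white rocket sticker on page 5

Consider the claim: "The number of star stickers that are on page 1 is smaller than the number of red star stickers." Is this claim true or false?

False

|star stickers on page 1| = 1.
|red star stickers| = 1.
The claim requires 1 < 1, which does not hold.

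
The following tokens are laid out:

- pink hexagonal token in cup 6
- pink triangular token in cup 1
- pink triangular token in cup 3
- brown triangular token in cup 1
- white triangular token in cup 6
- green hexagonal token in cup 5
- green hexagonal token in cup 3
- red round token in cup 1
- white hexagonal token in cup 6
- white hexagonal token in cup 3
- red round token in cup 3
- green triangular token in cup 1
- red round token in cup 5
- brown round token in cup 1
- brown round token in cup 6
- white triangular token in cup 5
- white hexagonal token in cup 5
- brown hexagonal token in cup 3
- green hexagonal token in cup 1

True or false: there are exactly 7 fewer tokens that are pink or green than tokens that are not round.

There are 7 tokens that are pink or green.
There are 14 tokens that are not round.
The claim requires 14 − 7 (= 7) to equal 7, which holds.

True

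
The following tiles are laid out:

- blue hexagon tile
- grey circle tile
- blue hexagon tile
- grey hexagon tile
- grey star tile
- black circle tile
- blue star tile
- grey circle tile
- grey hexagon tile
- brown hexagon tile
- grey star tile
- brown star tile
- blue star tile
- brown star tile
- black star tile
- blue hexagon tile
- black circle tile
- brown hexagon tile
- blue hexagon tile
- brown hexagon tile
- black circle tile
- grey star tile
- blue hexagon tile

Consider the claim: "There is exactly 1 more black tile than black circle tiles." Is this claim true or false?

True

There are 4 black tiles.
There are 3 black circle tiles.
The claim requires 4 − 3 (= 1) to equal 1, which holds.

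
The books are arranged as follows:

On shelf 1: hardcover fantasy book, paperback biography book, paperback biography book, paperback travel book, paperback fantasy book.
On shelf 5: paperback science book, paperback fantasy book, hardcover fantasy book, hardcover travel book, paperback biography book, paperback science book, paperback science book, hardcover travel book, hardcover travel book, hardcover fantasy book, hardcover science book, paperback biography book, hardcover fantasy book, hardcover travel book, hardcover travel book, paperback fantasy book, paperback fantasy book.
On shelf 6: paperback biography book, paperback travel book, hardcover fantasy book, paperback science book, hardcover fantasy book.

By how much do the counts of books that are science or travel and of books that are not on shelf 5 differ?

2

books that are science or travel: 12. books that are not on shelf 5: 10.
|12 − 10| = 12 − 10 = 2.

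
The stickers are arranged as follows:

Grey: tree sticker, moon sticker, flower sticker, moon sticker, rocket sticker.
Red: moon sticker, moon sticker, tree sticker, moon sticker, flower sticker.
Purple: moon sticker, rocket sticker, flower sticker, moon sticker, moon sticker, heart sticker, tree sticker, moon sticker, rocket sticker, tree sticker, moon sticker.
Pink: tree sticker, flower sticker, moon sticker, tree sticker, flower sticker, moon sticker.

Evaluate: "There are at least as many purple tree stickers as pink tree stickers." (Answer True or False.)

|purple tree stickers| = 2.
|pink tree stickers| = 2.
The claim requires 2 ≥ 2, which holds.

True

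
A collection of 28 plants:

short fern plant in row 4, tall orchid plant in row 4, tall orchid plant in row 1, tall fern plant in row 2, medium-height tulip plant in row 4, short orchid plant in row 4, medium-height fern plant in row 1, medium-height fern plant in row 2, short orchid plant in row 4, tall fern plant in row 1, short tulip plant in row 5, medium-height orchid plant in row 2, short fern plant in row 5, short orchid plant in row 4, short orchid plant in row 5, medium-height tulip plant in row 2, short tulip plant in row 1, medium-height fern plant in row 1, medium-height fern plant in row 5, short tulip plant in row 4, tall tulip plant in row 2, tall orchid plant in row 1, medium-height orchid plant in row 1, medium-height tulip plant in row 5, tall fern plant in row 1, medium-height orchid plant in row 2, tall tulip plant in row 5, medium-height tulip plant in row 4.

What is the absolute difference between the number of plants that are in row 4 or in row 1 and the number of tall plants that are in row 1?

plants in row 4 or in row 1: 16. tall plants in row 1: 4.
|16 − 4| = 16 − 4 = 12.

12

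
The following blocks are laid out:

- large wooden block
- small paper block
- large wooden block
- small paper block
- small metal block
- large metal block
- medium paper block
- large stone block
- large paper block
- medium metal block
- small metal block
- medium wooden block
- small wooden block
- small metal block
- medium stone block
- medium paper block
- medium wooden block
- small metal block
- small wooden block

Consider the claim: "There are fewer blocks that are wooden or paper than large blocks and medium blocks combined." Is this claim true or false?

False

|blocks that are wooden or paper| = 11.
large blocks: 5; medium blocks: 6; combined: 5 + 6 = 11.
The claim requires 11 < 11, which does not hold.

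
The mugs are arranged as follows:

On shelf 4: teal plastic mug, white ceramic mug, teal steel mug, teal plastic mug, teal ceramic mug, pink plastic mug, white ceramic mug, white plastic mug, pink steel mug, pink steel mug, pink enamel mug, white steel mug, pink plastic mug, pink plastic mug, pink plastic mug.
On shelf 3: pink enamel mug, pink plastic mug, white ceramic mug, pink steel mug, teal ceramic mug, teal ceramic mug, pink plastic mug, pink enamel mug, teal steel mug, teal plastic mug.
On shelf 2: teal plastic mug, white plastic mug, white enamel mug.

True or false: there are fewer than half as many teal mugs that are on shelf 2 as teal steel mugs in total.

teal mugs on shelf 2: 1.
teal steel mugs: 2.
The claim requires 2 × 1 = 2 < 2, which does not hold.

False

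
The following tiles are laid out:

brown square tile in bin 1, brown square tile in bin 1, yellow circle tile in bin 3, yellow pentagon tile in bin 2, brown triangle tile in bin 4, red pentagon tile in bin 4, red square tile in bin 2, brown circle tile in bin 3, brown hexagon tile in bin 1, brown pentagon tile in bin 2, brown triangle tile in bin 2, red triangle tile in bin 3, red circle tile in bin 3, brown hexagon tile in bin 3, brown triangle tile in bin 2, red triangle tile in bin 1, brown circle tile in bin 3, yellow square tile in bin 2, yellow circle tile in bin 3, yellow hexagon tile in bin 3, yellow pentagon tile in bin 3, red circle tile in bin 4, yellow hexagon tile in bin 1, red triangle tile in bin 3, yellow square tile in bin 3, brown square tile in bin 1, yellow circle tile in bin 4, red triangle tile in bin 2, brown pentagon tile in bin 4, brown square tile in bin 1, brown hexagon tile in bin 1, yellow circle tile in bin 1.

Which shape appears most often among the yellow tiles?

circle

Counts by shape (restricted to yellow tiles): circle 4, pentagon 2, hexagon 2, square 2.
The maximum is 4, held uniquely by circle.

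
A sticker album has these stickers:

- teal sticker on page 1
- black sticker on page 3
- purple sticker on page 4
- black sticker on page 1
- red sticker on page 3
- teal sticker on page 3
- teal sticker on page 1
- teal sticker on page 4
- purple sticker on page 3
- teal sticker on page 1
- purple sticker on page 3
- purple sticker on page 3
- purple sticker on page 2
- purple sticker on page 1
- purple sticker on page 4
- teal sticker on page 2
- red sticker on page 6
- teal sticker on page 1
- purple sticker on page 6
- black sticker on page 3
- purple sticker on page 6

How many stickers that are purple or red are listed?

11

purple: 9; red: 2; together 9 + 2 = 11.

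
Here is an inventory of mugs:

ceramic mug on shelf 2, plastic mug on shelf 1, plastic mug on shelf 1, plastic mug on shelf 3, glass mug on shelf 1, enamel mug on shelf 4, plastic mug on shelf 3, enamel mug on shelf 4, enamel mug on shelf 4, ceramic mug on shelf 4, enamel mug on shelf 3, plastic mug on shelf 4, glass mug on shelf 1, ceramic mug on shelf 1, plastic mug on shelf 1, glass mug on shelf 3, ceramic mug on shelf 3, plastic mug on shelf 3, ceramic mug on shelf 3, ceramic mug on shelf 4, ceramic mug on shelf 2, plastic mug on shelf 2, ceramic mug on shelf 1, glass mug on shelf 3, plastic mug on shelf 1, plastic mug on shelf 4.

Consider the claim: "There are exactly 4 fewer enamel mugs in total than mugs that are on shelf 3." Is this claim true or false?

True

There are 4 enamel mugs.
There are 8 mugs on shelf 3.
The claim requires 8 − 4 (= 4) to equal 4, which holds.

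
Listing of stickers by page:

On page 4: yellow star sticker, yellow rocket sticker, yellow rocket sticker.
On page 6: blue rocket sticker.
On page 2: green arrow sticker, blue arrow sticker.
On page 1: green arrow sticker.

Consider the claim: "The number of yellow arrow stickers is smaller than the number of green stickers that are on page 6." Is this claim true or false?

False

|yellow arrow stickers| = 0.
|green stickers on page 6| = 0.
The claim requires 0 < 0, which does not hold.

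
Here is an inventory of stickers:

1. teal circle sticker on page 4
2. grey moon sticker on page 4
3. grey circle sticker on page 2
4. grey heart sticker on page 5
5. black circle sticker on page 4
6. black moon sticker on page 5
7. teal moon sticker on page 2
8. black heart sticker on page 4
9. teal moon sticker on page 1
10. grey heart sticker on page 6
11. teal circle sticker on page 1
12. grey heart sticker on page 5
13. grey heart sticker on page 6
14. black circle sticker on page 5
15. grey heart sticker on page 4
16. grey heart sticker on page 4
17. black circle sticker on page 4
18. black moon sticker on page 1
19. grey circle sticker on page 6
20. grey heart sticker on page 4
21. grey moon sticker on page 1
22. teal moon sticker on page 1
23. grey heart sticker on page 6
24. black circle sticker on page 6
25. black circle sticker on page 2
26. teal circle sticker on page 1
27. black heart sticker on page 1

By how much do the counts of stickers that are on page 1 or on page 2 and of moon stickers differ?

stickers on page 1 or on page 2: 10. moon stickers: 7.
|10 − 7| = 10 − 7 = 3.

3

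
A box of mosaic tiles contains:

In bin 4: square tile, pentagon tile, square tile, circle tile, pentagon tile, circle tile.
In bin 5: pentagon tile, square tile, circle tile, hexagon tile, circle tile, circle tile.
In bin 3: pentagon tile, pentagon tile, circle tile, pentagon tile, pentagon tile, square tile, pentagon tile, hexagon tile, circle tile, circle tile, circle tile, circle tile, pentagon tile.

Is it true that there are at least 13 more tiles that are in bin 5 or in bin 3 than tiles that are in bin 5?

There are 19 tiles in bin 5 or in bin 3.
There are 6 tiles in bin 5.
The claim requires 19 − 6 = 13 ≥ 13, which holds.

True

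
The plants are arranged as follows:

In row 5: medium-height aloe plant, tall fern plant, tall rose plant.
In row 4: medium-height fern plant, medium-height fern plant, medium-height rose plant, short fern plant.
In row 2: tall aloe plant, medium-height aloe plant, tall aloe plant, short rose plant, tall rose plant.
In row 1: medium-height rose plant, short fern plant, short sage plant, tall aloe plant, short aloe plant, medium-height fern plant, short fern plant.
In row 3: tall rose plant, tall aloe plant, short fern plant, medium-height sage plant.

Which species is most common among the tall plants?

aloe

Counts by species (restricted to tall plants): aloe 4, rose 3, fern 1.
The maximum is 4, held uniquely by aloe.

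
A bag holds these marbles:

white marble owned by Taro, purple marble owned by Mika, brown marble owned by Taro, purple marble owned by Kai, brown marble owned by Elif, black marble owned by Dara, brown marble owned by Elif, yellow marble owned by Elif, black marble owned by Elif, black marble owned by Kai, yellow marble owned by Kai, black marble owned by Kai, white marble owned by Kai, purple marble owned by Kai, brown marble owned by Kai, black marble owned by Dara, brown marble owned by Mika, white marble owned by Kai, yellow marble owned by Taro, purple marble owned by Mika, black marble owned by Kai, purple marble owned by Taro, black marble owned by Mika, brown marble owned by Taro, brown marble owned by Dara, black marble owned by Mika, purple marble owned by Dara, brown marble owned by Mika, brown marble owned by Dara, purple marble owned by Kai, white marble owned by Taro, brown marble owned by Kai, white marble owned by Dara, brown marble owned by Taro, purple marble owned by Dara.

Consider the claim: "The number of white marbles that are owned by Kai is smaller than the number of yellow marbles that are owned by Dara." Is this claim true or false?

|white marbles owned by Kai| = 2.
|yellow marbles owned by Dara| = 0.
The claim requires 2 < 0, which does not hold.

False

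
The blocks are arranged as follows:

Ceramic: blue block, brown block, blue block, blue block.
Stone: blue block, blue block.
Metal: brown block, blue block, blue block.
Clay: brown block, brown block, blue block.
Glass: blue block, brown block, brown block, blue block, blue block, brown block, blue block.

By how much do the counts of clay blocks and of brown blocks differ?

4

clay blocks: 3. brown blocks: 7.
|3 − 7| = 7 − 3 = 4.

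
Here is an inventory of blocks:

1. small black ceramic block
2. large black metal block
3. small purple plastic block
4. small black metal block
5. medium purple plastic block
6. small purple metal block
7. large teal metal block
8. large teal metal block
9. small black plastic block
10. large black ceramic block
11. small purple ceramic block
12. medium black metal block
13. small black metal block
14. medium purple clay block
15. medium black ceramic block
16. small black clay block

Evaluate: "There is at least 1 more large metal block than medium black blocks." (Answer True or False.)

large metal blocks: 3.
medium black blocks: 2.
The claim requires 3 − 2 = 1 ≥ 1, which holds.

True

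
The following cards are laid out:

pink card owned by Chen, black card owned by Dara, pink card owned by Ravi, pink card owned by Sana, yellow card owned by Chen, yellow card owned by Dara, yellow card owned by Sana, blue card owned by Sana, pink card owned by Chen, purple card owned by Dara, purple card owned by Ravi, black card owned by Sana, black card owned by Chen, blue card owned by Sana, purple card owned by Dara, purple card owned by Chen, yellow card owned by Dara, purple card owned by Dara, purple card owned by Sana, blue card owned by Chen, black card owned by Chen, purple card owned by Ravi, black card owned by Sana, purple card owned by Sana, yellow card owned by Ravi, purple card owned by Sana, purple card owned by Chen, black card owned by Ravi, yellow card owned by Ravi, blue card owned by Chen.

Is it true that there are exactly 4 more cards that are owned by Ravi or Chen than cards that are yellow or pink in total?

False

|cards owned by Ravi or Chen| = 15.
|cards that are yellow or pink| = 10.
The claim requires 15 − 10 (= 5) to equal 4, which does not hold.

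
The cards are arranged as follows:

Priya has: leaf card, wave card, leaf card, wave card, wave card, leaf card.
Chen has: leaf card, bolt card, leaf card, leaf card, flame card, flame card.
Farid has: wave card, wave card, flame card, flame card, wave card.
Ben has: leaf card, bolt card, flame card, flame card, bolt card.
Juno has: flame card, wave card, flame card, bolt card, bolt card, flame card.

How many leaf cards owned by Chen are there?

3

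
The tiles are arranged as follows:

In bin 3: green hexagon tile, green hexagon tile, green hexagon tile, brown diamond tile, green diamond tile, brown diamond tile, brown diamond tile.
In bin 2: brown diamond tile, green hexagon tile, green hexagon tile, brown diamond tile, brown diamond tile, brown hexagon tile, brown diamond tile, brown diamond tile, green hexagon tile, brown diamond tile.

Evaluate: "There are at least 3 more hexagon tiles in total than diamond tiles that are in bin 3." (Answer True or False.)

True

hexagon tiles: 7.
diamond tiles in bin 3: 4.
The claim requires 7 − 4 = 3 ≥ 3, which holds.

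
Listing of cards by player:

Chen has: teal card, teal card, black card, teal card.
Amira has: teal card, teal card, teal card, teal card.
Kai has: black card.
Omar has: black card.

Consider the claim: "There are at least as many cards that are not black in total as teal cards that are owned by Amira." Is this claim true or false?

|cards that are not black| = 7.
|teal cards owned by Amira| = 4.
The claim requires 7 ≥ 4, which holds.

True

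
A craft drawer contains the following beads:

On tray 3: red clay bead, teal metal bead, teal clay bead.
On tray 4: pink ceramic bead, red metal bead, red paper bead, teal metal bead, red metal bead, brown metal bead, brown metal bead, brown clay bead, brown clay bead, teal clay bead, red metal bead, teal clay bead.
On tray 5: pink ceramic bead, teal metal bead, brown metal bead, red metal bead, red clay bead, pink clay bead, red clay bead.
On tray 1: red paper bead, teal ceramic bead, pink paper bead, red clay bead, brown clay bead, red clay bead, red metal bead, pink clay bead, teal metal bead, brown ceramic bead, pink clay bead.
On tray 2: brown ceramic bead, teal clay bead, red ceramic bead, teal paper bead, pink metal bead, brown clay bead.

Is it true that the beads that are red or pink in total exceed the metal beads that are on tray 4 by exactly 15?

beads that are red or pink: 20.
metal beads on tray 4: 6.
The claim requires 20 − 6 (= 14) to equal 15, which does not hold.

False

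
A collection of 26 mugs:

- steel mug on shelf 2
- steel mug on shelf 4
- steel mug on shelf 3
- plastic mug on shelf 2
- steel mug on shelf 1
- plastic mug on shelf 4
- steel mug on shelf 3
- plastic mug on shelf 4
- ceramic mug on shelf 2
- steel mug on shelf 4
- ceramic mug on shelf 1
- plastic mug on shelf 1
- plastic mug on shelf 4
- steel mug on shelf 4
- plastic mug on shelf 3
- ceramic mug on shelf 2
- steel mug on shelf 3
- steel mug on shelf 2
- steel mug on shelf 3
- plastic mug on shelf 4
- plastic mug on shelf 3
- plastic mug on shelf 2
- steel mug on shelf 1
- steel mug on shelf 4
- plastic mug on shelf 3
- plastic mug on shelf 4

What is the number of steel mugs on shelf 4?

4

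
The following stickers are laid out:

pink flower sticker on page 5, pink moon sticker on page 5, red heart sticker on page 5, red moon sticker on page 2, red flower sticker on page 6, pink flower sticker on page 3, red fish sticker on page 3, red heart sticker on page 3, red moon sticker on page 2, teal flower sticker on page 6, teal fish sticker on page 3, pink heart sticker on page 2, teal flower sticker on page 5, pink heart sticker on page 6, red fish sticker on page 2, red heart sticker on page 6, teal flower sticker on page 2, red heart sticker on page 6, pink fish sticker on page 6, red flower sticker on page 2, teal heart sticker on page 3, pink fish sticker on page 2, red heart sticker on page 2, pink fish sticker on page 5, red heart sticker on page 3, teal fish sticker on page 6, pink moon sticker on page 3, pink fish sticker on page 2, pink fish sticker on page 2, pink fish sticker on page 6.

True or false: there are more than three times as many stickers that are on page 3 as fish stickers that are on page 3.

There are 7 stickers on page 3.
There are 2 fish stickers on page 3.
The claim requires 7 > 3 × 2 = 6, which holds.

True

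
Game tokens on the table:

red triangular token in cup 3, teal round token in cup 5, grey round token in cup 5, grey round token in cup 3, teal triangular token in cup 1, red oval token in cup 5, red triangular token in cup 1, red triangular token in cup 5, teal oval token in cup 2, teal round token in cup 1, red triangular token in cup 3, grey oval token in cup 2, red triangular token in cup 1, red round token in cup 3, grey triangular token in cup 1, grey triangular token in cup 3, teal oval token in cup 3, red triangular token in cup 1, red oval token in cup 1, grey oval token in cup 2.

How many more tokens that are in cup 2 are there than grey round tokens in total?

tokens in cup 2: 3.
grey round tokens: 2.
3 − 2 = 1.

1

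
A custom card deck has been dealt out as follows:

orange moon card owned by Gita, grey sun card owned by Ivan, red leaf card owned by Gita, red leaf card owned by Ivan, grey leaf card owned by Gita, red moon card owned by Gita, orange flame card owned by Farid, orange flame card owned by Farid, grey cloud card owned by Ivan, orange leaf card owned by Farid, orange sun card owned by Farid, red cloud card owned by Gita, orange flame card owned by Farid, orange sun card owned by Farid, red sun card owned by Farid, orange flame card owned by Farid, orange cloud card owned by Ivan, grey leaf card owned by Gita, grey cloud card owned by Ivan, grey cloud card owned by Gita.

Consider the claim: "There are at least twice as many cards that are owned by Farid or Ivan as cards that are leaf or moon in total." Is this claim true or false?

False

Count of cards owned by Farid or Ivan: 13.
There are 7 cards that are leaf or moon.
The claim requires 13 ≥ 2 × 7 = 14, which does not hold.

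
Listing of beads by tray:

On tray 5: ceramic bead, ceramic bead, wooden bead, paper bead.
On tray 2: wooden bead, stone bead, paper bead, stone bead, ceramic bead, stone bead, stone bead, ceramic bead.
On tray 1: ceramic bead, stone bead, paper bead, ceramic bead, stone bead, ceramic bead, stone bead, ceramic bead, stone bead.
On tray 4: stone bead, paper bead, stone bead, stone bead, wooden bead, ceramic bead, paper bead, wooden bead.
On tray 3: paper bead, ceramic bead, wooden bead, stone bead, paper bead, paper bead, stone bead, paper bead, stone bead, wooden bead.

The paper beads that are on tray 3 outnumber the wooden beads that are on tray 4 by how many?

paper beads on tray 3: 4.
wooden beads on tray 4: 2.
4 − 2 = 2.

2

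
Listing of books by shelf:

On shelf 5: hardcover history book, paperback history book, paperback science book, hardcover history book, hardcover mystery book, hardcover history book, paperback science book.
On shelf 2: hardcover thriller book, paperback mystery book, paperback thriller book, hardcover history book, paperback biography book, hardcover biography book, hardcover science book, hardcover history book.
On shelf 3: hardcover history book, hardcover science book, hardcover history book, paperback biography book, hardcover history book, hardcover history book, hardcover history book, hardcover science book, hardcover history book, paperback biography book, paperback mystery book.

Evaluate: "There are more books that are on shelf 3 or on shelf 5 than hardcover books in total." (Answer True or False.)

True

books on shelf 3 or on shelf 5: 18.
hardcover books: 17.
The claim requires 18 > 17, which holds.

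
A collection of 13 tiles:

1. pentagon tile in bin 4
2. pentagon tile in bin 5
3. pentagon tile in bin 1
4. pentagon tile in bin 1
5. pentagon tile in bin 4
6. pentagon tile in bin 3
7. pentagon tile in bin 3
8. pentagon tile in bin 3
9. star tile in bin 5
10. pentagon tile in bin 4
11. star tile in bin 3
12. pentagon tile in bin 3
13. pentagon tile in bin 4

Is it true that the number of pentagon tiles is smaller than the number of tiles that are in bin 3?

False

There are 11 pentagon tiles.
There are 5 tiles in bin 3.
The claim requires 11 < 5, which does not hold.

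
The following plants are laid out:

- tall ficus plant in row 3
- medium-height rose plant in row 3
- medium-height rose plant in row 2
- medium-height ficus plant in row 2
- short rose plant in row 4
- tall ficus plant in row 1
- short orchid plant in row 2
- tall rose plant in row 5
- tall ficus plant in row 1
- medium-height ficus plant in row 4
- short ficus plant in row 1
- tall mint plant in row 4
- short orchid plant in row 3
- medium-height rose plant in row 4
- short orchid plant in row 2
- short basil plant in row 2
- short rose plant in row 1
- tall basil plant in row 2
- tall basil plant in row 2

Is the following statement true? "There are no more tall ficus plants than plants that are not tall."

tall ficus plants: 3.
plants that are not tall: 12.
The claim requires 3 ≤ 12, which holds.

True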